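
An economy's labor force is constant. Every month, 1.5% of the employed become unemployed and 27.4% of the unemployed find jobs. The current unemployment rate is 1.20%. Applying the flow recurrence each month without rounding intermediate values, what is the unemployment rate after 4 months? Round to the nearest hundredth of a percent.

Unemployment rate after four months ≈ 4.17%.

With a fixed labor force, u_{t+1} = u_t + s·(1−u_t) − f·u_t = u_t·(1−s−f) + s.
Here 1−s−f = 0.711 and s = 0.015.
u_1 = 0.012000 × 0.711 + 0.015 = 0.023532.
u_2 = 0.023532 × 0.711 + 0.015 = 0.031731.
u_3 = 0.031731 × 0.711 + 0.015 = 0.037561.
u_4 = 0.037561 × 0.711 + 0.015 = 0.041706.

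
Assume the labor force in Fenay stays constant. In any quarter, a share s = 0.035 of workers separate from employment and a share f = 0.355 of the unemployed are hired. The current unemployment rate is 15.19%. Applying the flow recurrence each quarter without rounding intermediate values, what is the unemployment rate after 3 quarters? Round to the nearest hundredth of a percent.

Unemployment rate after three quarters ≈ 10.39%.

With a fixed labor force, u_{t+1} = u_t + s·(1−u_t) − f·u_t = u_t·(1−s−f) + s.
Here 1−s−f = 0.610 and s = 0.035.
u_1 = 0.151900 × 0.610 + 0.035 = 0.127659.
u_2 = 0.127659 × 0.610 + 0.035 = 0.112872.
u_3 = 0.112872 × 0.610 + 0.035 = 0.103852.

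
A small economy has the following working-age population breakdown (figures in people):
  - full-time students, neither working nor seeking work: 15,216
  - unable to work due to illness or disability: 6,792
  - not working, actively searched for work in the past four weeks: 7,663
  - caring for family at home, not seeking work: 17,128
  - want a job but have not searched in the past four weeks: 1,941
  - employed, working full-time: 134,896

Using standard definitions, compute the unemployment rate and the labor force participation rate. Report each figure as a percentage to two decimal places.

Unemployment rate ≈ 5.38%; labor force participation rate ≈ 77.63%.

Employed = 134,896.
Unemployed = 7,663.
Labor force = 134,896 + 7,663 = 142,559.
Not in labor force = 15,216 + 6,792 + 17,128 + 1,941 = 41,077 (those not working and not actively searching are outside the labor force — including those who want a job but have given up searching).
Civilian working-age population = 142,559 + 41,077 = 183,636.
Unemployment rate = 7,663 / 142,559 = 5.38%.
Labor force participation rate = 142,559 / 183,636 = 77.63%.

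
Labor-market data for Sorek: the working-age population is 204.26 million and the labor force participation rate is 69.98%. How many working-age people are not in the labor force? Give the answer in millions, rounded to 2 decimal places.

Share not in the labor force = 1 − 0.6998 = 0.3002.
Not in labor force = 0.3002 × 204.26 ≈ 61.32 million.

About 61.32 million are not in the labor force.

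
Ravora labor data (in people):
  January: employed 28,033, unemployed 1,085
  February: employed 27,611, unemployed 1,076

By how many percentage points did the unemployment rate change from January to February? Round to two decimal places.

January: labor force = 28,033 + 1,085 = 29,118; u = 1,085/29,118 = 3.73%.
February: labor force = 27,611 + 1,076 = 28,687; u = 1,076/28,687 = 3.75%.
Change = 3.75% − 3.73% = +0.02 pp.

The unemployment rate changed by +0.02 percentage points.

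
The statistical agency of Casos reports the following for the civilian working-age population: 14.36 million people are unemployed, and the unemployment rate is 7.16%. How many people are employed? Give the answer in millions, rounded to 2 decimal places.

Labor force = U / u = 14.36 / 0.0716 ≈ 200.56 million.
Employed = labor force − unemployed = 200.56 − 14.36 = 186.20 million.

About 186.20 million are employed.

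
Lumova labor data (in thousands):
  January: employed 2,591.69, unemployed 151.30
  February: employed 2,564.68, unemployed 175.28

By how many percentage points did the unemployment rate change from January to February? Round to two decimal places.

January: labor force = 2,591.69 + 151.30 = 2,742.99; u = 151.30/2,742.99 = 5.52%.
February: labor force = 2,564.68 + 175.28 = 2,739.96; u = 175.28/2,739.96 = 6.40%.
Change = 6.40% − 5.52% = +0.88 pp.

The unemployment rate changed by +0.88 percentage points.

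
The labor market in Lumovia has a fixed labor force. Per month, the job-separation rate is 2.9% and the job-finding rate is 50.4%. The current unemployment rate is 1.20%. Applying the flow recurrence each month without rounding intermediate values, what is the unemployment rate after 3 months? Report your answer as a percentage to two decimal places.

Unemployment rate after three months ≈ 5.01%.

With a fixed labor force, u_{t+1} = u_t + s·(1−u_t) − f·u_t = u_t·(1−s−f) + s.
Here 1−s−f = 0.467 and s = 0.029.
u_1 = 0.012000 × 0.467 + 0.029 = 0.034604.
u_2 = 0.034604 × 0.467 + 0.029 = 0.045160.
u_3 = 0.045160 × 0.467 + 0.029 = 0.050090.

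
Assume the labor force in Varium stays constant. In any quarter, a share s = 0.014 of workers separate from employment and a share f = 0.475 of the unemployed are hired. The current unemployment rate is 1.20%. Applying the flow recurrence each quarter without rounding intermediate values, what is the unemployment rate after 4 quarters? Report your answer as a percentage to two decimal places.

Unemployment rate after four quarters ≈ 2.75%.

With a fixed labor force, u_{t+1} = u_t + s·(1−u_t) − f·u_t = u_t·(1−s−f) + s.
Here 1−s−f = 0.511 and s = 0.014.
u_1 = 0.012000 × 0.511 + 0.014 = 0.020132.
u_2 = 0.020132 × 0.511 + 0.014 = 0.024287.
u_3 = 0.024287 × 0.511 + 0.014 = 0.026411.
u_4 = 0.026411 × 0.511 + 0.014 = 0.027496.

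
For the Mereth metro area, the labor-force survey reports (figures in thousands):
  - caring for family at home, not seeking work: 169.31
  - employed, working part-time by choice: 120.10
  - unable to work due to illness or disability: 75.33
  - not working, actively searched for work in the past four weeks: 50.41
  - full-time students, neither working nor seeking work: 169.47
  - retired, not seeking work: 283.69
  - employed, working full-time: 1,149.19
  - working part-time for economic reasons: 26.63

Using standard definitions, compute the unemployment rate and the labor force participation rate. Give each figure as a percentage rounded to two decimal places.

Employed = 120.10 + 1,149.19 + 26.63 = 1,295.92 thousand (anyone who worked, including part-time for economic reasons, counts as employed).
Unemployed = 50.41 thousand.
Labor force = 1,295.92 + 50.41 = 1,346.33 thousand.
Not in labor force = 169.31 + 75.33 + 169.47 + 283.69 = 697.80 thousand (those not working and not actively searching are outside the labor force).
Civilian working-age population = 1,346.33 + 697.80 = 2,044.13 thousand.
Unemployment rate = 50.41 / 1,346.33 = 3.74%.
Labor force participation rate = 1,346.33 / 2,044.13 = 65.86%.

Unemployment rate ≈ 3.74%; labor force participation rate ≈ 65.86%.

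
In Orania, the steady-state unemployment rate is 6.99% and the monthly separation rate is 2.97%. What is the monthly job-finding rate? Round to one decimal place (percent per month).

From u* = s/(s+f): f = s·(1−u)/u.
f = 2.97 × (1 − 0.0699) / 0.0699 = 2.7624 / 0.0699 ≈ 39.5% per month.

Job-finding rate ≈ 39.5% per month.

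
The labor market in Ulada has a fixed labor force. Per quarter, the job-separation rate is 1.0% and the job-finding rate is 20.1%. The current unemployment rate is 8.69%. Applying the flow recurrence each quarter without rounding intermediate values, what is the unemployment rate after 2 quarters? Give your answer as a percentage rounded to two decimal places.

With a fixed labor force, u_{t+1} = u_t + s·(1−u_t) − f·u_t = u_t·(1−s−f) + s.
Here 1−s−f = 0.789 and s = 0.010.
u_1 = 0.086900 × 0.789 + 0.010 = 0.078564.
u_2 = 0.078564 × 0.789 + 0.010 = 0.071987.

Unemployment rate after two quarters ≈ 7.20%.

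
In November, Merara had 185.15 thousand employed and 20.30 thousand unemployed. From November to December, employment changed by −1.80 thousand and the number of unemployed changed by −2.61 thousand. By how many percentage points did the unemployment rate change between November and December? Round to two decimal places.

The unemployment rate changed by −1.08 percentage points.

November: labor force = 185.15 + 20.30 = 205.45; u = 20.30/205.45 = 9.88%.
December: labor force = 183.35 + 17.69 = 201.04; u = 17.69/201.04 = 8.80%.
Change = 8.80% − 9.88% = −1.08 pp.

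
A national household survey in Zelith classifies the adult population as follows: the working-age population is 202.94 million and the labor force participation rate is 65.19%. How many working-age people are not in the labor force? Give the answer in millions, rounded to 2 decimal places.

About 70.64 million are not in the labor force.

Share not in the labor force = 1 − 0.6519 = 0.3481.
Not in labor force = 0.3481 × 202.94 ≈ 70.64 million.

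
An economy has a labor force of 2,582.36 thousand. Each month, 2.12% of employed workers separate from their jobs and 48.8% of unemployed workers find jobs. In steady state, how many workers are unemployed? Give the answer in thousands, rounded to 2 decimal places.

Steady-state unemployment rate u* = s/(s+f) = 2.12/(2.12+48.8) = 0.041634.
Unemployed = u* × labor force = 0.041634 × 2,582.36 ≈ 107.51 thousand.

About 107.51 thousand are unemployed in steady state.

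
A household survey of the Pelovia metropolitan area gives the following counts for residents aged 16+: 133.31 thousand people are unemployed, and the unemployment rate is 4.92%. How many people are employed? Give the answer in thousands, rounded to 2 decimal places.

Labor force = U / u = 133.31 / 0.0492 ≈ 2,709.55 thousand.
Employed = labor force − unemployed = 2,709.55 − 133.31 = 2,576.24 thousand.

About 2,576.24 thousand are employed.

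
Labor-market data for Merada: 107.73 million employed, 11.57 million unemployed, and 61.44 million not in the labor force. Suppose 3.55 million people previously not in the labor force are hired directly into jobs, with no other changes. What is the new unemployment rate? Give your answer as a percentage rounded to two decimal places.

New unemployment rate ≈ 9.42%.

Initially, labor force = 107.73 + 11.57 = 119.30 million, so u = 11.57/119.30 = 9.70%.
After the change, employed and labor force both rise by 3.55; unemployed unchanged → E = 111.28, U = 11.57, labor force = 122.85 million.
New unemployment rate = 11.57 / 122.85 = 9.42%.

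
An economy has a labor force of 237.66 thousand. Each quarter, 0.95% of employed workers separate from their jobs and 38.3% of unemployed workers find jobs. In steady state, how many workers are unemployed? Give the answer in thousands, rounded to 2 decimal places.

About 5.75 thousand are unemployed in steady state.

Steady-state unemployment rate u* = s/(s+f) = 0.95/(0.95+38.3) = 0.024204.
Unemployed = u* × labor force = 0.024204 × 237.66 ≈ 5.75 thousand.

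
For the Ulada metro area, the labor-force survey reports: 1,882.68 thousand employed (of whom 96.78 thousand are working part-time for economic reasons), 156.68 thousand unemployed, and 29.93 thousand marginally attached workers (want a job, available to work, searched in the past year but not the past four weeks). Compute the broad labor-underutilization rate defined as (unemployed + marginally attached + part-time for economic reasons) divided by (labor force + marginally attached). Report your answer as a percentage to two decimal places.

Broad underutilization rate ≈ 13.70%.

Labor force = 1,882.68 + 156.68 = 2,039.36 thousand.
Numerator = 156.68 + 29.93 + 96.78 = 283.39 thousand.
Denominator = 2,039.36 + 29.93 = 2,069.29 thousand.
Broad rate = 283.39 / 2,069.29 = 13.70%.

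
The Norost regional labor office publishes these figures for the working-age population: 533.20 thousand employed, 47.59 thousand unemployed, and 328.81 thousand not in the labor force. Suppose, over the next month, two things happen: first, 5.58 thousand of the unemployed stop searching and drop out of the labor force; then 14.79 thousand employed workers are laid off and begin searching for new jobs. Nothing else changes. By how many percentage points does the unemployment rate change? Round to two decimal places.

Initially, labor force = 533.20 + 47.59 = 580.79 thousand, so u = 47.59/580.79 = 8.19%.
After the first change, unemployed and labor force both fall by 5.58 → E = 533.20, U = 42.01, labor force = 575.21 thousand.
After the second change, employed falls and unemployed rises by 14.79; labor force unchanged → E = 518.41, U = 56.80, labor force = 575.21 thousand.
New unemployment rate = 56.80 / 575.21 = 9.87%.
Change = 9.87% − 8.19% = +1.68 percentage points.

The unemployment rate changes by +1.68 percentage points.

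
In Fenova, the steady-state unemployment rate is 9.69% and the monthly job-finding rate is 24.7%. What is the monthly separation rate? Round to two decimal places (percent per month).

Separation rate ≈ 2.65% per month.

From u* = s/(s+f): s = u·f/(1−u).
s = 0.0969 × 24.7 / (1 − 0.0969) = 2.3934 / 0.9031 ≈ 2.65% per month.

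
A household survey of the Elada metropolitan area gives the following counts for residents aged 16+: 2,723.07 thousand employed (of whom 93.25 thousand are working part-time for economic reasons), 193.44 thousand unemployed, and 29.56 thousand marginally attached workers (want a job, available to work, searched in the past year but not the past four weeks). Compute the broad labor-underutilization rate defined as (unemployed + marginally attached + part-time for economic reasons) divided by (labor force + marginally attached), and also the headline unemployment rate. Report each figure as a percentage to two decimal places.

Labor force = 2,723.07 + 193.44 = 2,916.51 thousand.
Numerator = 193.44 + 29.56 + 93.25 = 316.25 thousand.
Denominator = 2,916.51 + 29.56 = 2,946.07 thousand.
Broad rate = 316.25 / 2,946.07 = 10.73%.
Headline unemployment rate = 193.44 / 2,916.51 = 6.63%.

Broad underutilization rate ≈ 10.73%; headline unemployment rate ≈ 6.63%.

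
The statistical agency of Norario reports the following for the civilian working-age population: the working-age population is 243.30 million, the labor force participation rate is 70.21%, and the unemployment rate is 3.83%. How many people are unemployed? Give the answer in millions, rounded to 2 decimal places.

Labor force = 0.7021 × 243.30 = 170.82 million.
Unemployed = 0.0383 × 170.82 ≈ 6.54 million.

About 6.54 million are unemployed.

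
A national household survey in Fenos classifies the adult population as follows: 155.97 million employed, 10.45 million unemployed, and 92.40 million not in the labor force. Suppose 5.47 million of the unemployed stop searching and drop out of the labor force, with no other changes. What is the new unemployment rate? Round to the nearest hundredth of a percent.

Initially, labor force = 155.97 + 10.45 = 166.42 million, so u = 10.45/166.42 = 6.28%.
After the change, unemployed and labor force both fall by 5.47 → E = 155.97, U = 4.98, labor force = 160.95 million.
New unemployment rate = 4.98 / 160.95 = 3.09%.

New unemployment rate ≈ 3.09%.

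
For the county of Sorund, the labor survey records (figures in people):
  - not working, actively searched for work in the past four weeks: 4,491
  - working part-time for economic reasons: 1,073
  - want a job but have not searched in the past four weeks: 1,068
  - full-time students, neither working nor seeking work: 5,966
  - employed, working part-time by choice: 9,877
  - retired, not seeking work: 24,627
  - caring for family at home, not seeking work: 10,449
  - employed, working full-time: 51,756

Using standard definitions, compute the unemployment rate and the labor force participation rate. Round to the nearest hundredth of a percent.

Employed = 1,073 + 9,877 + 51,756 = 62,706 (anyone who worked, including part-time for economic reasons, counts as employed).
Unemployed = 4,491.
Labor force = 62,706 + 4,491 = 67,197.
Not in labor force = 1,068 + 5,966 + 24,627 + 10,449 = 42,110 (those not working and not actively searching are outside the labor force — including those who want a job but have given up searching).
Civilian working-age population = 67,197 + 42,110 = 109,307.
Unemployment rate = 4,491 / 67,197 = 6.68%.
Labor force participation rate = 67,197 / 109,307 = 61.48%.

Unemployment rate ≈ 6.68%; labor force participation rate ≈ 61.48%.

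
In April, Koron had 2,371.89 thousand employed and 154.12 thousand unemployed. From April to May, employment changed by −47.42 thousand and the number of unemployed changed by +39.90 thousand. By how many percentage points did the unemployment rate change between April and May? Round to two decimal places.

April: labor force = 2,371.89 + 154.12 = 2,526.01; u = 154.12/2,526.01 = 6.10%.
May: labor force = 2,324.47 + 194.02 = 2,518.49; u = 194.02/2,518.49 = 7.70%.
Change = 7.70% − 6.10% = +1.60 pp.

The unemployment rate changed by +1.60 percentage points.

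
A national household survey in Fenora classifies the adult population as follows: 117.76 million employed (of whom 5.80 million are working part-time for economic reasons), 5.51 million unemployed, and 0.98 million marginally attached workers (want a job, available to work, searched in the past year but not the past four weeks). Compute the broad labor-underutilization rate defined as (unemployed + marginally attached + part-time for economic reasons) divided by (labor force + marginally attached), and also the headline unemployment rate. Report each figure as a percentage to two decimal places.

Broad underutilization rate ≈ 9.89%; headline unemployment rate ≈ 4.47%.

Labor force = 117.76 + 5.51 = 123.27 million.
Numerator = 5.51 + 0.98 + 5.80 = 12.29 million.
Denominator = 123.27 + 0.98 = 124.25 million.
Broad rate = 12.29 / 124.25 = 9.89%.
Headline unemployment rate = 5.51 / 123.27 = 4.47%.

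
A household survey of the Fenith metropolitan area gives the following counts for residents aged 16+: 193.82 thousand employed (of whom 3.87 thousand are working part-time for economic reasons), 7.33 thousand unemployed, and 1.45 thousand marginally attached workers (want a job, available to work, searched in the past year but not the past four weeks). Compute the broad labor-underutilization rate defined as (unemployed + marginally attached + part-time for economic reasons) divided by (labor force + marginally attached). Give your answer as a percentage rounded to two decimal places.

Broad underutilization rate ≈ 6.24%.

Labor force = 193.82 + 7.33 = 201.15 thousand.
Numerator = 7.33 + 1.45 + 3.87 = 12.65 thousand.
Denominator = 201.15 + 1.45 = 202.60 thousand.
Broad rate = 12.65 / 202.60 = 6.24%.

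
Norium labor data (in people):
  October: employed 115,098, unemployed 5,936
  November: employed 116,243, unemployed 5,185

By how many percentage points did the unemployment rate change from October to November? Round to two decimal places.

October: labor force = 115,098 + 5,936 = 121,034; u = 5,936/121,034 = 4.90%.
November: labor force = 116,243 + 5,185 = 121,428; u = 5,185/121,428 = 4.27%.
Change = 4.27% − 4.90% = −0.63 pp.

The unemployment rate changed by −0.63 percentage points.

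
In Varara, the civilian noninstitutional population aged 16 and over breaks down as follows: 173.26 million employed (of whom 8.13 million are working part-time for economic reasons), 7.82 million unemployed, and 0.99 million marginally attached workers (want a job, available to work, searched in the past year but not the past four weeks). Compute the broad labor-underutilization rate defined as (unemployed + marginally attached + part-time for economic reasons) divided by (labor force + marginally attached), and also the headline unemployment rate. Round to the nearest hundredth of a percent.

Broad underutilization rate ≈ 9.30%; headline unemployment rate ≈ 4.32%.

Labor force = 173.26 + 7.82 = 181.08 million.
Numerator = 7.82 + 0.99 + 8.13 = 16.94 million.
Denominator = 181.08 + 0.99 = 182.07 million.
Broad rate = 16.94 / 182.07 = 9.30%.
Headline unemployment rate = 7.82 / 181.08 = 4.32%.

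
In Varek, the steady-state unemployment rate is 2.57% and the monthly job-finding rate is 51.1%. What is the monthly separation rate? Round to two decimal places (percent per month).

From u* = s/(s+f): s = u·f/(1−u).
s = 0.0257 × 51.1 / (1 − 0.0257) = 1.3133 / 0.9743 ≈ 1.35% per month.

Separation rate ≈ 1.35% per month.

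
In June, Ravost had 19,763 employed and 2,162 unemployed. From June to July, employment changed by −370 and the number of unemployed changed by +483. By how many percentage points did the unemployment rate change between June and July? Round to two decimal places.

The unemployment rate changed by +2.14 percentage points.

June: labor force = 19,763 + 2,162 = 21,925; u = 2,162/21,925 = 9.86%.
July: labor force = 19,393 + 2,645 = 22,038; u = 2,645/22,038 = 12.00%.
Change = 12.00% − 9.86% = +2.14 pp.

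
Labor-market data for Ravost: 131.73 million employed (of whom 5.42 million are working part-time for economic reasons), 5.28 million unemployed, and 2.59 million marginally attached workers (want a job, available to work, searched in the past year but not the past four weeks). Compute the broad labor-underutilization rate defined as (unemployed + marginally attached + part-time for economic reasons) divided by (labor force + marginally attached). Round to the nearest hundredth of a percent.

Broad underutilization rate ≈ 9.52%.

Labor force = 131.73 + 5.28 = 137.01 million.
Numerator = 5.28 + 2.59 + 5.42 = 13.29 million.
Denominator = 137.01 + 2.59 = 139.60 million.
Broad rate = 13.29 / 139.60 = 9.52%.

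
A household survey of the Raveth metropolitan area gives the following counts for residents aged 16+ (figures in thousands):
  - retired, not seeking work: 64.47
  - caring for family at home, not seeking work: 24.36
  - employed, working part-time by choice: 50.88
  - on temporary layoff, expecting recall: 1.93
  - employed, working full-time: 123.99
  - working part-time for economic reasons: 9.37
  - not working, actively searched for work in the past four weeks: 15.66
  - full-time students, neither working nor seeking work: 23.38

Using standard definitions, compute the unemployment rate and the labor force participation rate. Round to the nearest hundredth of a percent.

Unemployment rate ≈ 8.72%; labor force participation rate ≈ 64.27%.

Employed = 50.88 + 123.99 + 9.37 = 184.24 thousand (anyone who worked, including part-time for economic reasons, counts as employed).
Unemployed = 1.93 + 15.66 = 17.59 thousand (jobless and actively searching, or on temporary layoff).
Labor force = 184.24 + 17.59 = 201.83 thousand.
Not in labor force = 64.47 + 24.36 + 23.38 = 112.21 thousand (those not working and not actively searching are outside the labor force).
Civilian working-age population = 201.83 + 112.21 = 314.04 thousand.
Unemployment rate = 17.59 / 201.83 = 8.72%.
Labor force participation rate = 201.83 / 314.04 = 64.27%.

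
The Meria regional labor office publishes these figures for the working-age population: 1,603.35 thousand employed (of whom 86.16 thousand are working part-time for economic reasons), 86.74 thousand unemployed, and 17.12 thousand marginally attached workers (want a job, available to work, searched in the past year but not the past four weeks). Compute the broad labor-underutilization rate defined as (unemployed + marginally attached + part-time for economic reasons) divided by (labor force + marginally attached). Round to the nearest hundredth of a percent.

Labor force = 1,603.35 + 86.74 = 1,690.09 thousand.
Numerator = 86.74 + 17.12 + 86.16 = 190.02 thousand.
Denominator = 1,690.09 + 17.12 = 1,707.21 thousand.
Broad rate = 190.02 / 1,707.21 = 11.13%.

Broad underutilization rate ≈ 11.13%.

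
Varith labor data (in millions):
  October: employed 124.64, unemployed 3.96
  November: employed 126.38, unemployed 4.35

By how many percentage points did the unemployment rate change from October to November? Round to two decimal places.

October: labor force = 124.64 + 3.96 = 128.60; u = 3.96/128.60 = 3.08%.
November: labor force = 126.38 + 4.35 = 130.73; u = 4.35/130.73 = 3.33%.
Change = 3.33% − 3.08% = +0.25 pp.

The unemployment rate changed by +0.25 percentage points.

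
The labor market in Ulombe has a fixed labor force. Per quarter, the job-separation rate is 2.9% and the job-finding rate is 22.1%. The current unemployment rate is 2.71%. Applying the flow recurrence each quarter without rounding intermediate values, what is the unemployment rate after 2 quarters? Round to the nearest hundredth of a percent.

Unemployment rate after two quarters ≈ 6.60%.

With a fixed labor force, u_{t+1} = u_t + s·(1−u_t) − f·u_t = u_t·(1−s−f) + s.
Here 1−s−f = 0.750 and s = 0.029.
u_1 = 0.027100 × 0.750 + 0.029 = 0.049325.
u_2 = 0.049325 × 0.750 + 0.029 = 0.065994.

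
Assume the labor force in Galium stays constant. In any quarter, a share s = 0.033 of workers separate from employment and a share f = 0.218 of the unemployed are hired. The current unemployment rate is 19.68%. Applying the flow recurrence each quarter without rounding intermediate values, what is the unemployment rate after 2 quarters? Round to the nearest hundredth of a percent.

With a fixed labor force, u_{t+1} = u_t + s·(1−u_t) − f·u_t = u_t·(1−s−f) + s.
Here 1−s−f = 0.749 and s = 0.033.
u_1 = 0.196800 × 0.749 + 0.033 = 0.180403.
u_2 = 0.180403 × 0.749 + 0.033 = 0.168122.

Unemployment rate after two quarters ≈ 16.81%.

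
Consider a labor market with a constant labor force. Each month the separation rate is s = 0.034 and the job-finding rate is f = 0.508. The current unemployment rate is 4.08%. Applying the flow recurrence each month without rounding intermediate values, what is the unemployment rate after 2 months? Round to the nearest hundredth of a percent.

Unemployment rate after two months ≈ 5.81%.

With a fixed labor force, u_{t+1} = u_t + s·(1−u_t) − f·u_t = u_t·(1−s−f) + s.
Here 1−s−f = 0.458 and s = 0.034.
u_1 = 0.040800 × 0.458 + 0.034 = 0.052686.
u_2 = 0.052686 × 0.458 + 0.034 = 0.058130.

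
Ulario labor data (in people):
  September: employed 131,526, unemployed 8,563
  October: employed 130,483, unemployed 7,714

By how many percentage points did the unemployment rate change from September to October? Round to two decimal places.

The unemployment rate changed by −0.53 percentage points.

September: labor force = 131,526 + 8,563 = 140,089; u = 8,563/140,089 = 6.11%.
October: labor force = 130,483 + 7,714 = 138,197; u = 7,714/138,197 = 5.58%.
Change = 5.58% − 6.11% = −0.53 pp.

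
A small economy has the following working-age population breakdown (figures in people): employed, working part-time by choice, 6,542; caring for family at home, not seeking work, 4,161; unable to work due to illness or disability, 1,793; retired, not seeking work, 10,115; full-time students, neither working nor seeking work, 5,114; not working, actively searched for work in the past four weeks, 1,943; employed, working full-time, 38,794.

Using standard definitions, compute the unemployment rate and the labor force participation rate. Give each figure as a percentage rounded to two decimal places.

Employed = 6,542 + 38,794 = 45,336.
Unemployed = 1,943.
Labor force = 45,336 + 1,943 = 47,279.
Not in labor force = 4,161 + 1,793 + 10,115 + 5,114 = 21,183 (those not working and not actively searching are outside the labor force).
Civilian working-age population = 47,279 + 21,183 = 68,462.
Unemployment rate = 1,943 / 47,279 = 4.11%.
Labor force participation rate = 47,279 / 68,462 = 69.06%.

Unemployment rate ≈ 4.11%; labor force participation rate ≈ 69.06%.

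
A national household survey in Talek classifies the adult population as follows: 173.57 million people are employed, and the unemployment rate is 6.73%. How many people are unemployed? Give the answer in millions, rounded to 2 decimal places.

Let U be the number unemployed. The labor force is E + U, and U/(E+U) = 0.0673.
So U = 0.0673 × 173.57 / (1 − 0.0673) = 11.6813 / 0.9327 ≈ 12.52 million.

About 12.52 million are unemployed.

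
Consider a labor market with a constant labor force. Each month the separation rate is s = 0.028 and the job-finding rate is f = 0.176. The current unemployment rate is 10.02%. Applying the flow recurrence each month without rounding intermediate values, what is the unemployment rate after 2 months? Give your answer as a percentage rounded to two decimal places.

With a fixed labor force, u_{t+1} = u_t + s·(1−u_t) − f·u_t = u_t·(1−s−f) + s.
Here 1−s−f = 0.796 and s = 0.028.
u_1 = 0.100200 × 0.796 + 0.028 = 0.107759.
u_2 = 0.107759 × 0.796 + 0.028 = 0.113776.

Unemployment rate after two months ≈ 11.38%.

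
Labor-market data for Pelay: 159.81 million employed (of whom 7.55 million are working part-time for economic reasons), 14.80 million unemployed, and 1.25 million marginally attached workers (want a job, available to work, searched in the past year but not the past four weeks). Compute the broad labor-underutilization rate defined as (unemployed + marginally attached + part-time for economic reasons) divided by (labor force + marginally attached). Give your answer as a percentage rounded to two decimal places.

Broad underutilization rate ≈ 13.42%.

Labor force = 159.81 + 14.80 = 174.61 million.
Numerator = 14.80 + 1.25 + 7.55 = 23.60 million.
Denominator = 174.61 + 1.25 = 175.86 million.
Broad rate = 23.60 / 175.86 = 13.42%.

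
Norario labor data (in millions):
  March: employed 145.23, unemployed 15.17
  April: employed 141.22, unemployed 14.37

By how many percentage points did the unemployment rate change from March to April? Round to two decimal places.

March: labor force = 145.23 + 15.17 = 160.40; u = 15.17/160.40 = 9.46%.
April: labor force = 141.22 + 14.37 = 155.59; u = 14.37/155.59 = 9.24%.
Change = 9.24% − 9.46% = −0.22 pp.

The unemployment rate changed by −0.22 percentage points.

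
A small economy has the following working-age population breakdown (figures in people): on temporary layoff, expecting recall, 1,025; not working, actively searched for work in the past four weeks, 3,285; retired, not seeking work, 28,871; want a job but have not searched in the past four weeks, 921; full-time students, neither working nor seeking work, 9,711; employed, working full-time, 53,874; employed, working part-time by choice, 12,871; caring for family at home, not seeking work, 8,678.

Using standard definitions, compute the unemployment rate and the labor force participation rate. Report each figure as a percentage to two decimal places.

Employed = 53,874 + 12,871 = 66,745.
Unemployed = 1,025 + 3,285 = 4,310 (jobless and actively searching, or on temporary layoff).
Labor force = 66,745 + 4,310 = 71,055.
Not in labor force = 28,871 + 921 + 9,711 + 8,678 = 48,181 (those not working and not actively searching are outside the labor force — including those who want a job but have given up searching).
Civilian working-age population = 71,055 + 48,181 = 119,236.
Unemployment rate = 4,310 / 71,055 = 6.07%.
Labor force participation rate = 71,055 / 119,236 = 59.59%.

Unemployment rate ≈ 6.07%; labor force participation rate ≈ 59.59%.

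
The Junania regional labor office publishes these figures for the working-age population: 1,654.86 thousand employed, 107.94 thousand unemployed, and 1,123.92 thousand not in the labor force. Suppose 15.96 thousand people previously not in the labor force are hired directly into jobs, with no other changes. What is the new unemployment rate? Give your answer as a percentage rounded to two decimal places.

New unemployment rate ≈ 6.07%.

Initially, labor force = 1,654.86 + 107.94 = 1,762.80 thousand, so u = 107.94/1,762.80 = 6.12%.
After the change, employed and labor force both rise by 15.96; unemployed unchanged → E = 1,670.82, U = 107.94, labor force = 1,778.76 thousand.
New unemployment rate = 107.94 / 1,778.76 = 6.07%.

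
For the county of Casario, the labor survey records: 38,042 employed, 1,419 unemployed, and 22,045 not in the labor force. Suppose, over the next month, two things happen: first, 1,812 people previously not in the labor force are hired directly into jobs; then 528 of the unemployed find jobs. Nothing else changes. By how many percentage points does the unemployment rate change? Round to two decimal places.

Initially, labor force = 38,042 + 1,419 = 39,461, so u = 1,419/39,461 = 3.60%.
After the first change, employed and labor force both rise by 1,812; unemployed unchanged → E = 39,854, U = 1,419, labor force = 41,273.
After the second change, unemployed falls and employed rises by 528; labor force unchanged → E = 40,382, U = 891, labor force = 41,273.
New unemployment rate = 891 / 41,273 = 2.16%.
Change = 2.16% − 3.60% = −1.44 percentage points.

The unemployment rate changes by −1.44 percentage points.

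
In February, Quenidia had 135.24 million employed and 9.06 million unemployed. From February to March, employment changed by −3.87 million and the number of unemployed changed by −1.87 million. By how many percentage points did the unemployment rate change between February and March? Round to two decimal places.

February: labor force = 135.24 + 9.06 = 144.30; u = 9.06/144.30 = 6.28%.
March: labor force = 131.37 + 7.19 = 138.56; u = 7.19/138.56 = 5.19%.
Change = 5.19% − 6.28% = −1.09 pp.

The unemployment rate changed by −1.09 percentage points.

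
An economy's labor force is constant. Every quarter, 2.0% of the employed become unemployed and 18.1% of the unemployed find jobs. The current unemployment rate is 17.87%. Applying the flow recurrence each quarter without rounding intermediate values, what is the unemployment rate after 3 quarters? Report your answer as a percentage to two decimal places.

With a fixed labor force, u_{t+1} = u_t + s·(1−u_t) − f·u_t = u_t·(1−s−f) + s.
Here 1−s−f = 0.799 and s = 0.020.
u_1 = 0.178700 × 0.799 + 0.020 = 0.162781.
u_2 = 0.162781 × 0.799 + 0.020 = 0.150062.
u_3 = 0.150062 × 0.799 + 0.020 = 0.139900.

Unemployment rate after three quarters ≈ 13.99%.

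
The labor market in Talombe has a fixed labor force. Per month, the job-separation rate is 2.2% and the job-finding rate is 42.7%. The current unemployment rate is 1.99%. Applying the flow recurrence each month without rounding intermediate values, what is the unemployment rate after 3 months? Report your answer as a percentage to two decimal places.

Unemployment rate after three months ≈ 4.41%.

With a fixed labor force, u_{t+1} = u_t + s·(1−u_t) − f·u_t = u_t·(1−s−f) + s.
Here 1−s−f = 0.551 and s = 0.022.
u_1 = 0.019900 × 0.551 + 0.022 = 0.032965.
u_2 = 0.032965 × 0.551 + 0.022 = 0.040164.
u_3 = 0.040164 × 0.551 + 0.022 = 0.044130.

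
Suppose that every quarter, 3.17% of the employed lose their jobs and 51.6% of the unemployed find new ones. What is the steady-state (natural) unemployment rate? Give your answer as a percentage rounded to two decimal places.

At steady state the flows balance: s·E = f·U, so U/(E+U) = s/(s+f).
u* = 3.17 / (3.17 + 51.6) = 3.17 / 54.77 = 5.79%.

Steady-state unemployment rate ≈ 5.79%.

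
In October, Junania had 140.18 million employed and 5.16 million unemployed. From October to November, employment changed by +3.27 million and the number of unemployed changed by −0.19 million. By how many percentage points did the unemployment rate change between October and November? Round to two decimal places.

October: labor force = 140.18 + 5.16 = 145.34; u = 5.16/145.34 = 3.55%.
November: labor force = 143.45 + 4.97 = 148.42; u = 4.97/148.42 = 3.35%.
Change = 3.35% − 3.55% = −0.20 pp.

The unemployment rate changed by −0.20 percentage points.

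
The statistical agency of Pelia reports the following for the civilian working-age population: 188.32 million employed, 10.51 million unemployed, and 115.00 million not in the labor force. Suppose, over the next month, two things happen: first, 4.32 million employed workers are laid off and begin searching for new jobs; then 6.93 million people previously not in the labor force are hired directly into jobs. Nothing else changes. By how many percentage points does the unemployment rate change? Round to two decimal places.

Initially, labor force = 188.32 + 10.51 = 198.83 million, so u = 10.51/198.83 = 5.29%.
After the first change, employed falls and unemployed rises by 4.32; labor force unchanged → E = 184.00, U = 14.83, labor force = 198.83 million.
After the second change, employed and labor force both rise by 6.93; unemployed unchanged → E = 190.93, U = 14.83, labor force = 205.76 million.
New unemployment rate = 14.83 / 205.76 = 7.21%.
Change = 7.21% − 5.29% = +1.92 percentage points.

The unemployment rate changes by +1.92 percentage points.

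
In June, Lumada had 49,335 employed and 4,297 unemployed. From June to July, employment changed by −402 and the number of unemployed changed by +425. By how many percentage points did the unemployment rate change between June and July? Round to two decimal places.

The unemployment rate changed by +0.79 percentage points.

June: labor force = 49,335 + 4,297 = 53,632; u = 4,297/53,632 = 8.01%.
July: labor force = 48,933 + 4,722 = 53,655; u = 4,722/53,655 = 8.80%.
Change = 8.80% − 8.01% = +0.79 pp.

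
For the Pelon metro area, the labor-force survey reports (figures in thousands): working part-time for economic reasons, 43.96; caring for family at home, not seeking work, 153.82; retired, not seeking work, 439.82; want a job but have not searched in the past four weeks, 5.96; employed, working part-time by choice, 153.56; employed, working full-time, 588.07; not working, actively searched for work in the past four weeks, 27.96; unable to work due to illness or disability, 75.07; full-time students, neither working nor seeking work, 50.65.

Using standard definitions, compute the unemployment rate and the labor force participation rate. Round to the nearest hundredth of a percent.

Employed = 43.96 + 153.56 + 588.07 = 785.59 thousand (anyone who worked, including part-time for economic reasons, counts as employed).
Unemployed = 27.96 thousand.
Labor force = 785.59 + 27.96 = 813.55 thousand.
Not in labor force = 153.82 + 439.82 + 5.96 + 75.07 + 50.65 = 725.32 thousand (those not working and not actively searching are outside the labor force — including those who want a job but have given up searching).
Civilian working-age population = 813.55 + 725.32 = 1,538.87 thousand.
Unemployment rate = 27.96 / 813.55 = 3.44%.
Labor force participation rate = 813.55 / 1,538.87 = 52.87%.

Unemployment rate ≈ 3.44%; labor force participation rate ≈ 52.87%.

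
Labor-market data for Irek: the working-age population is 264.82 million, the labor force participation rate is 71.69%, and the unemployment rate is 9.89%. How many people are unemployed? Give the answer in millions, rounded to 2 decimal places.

About 18.78 million are unemployed.

Labor force = 0.7169 × 264.82 = 189.85 million.
Unemployed = 0.0989 × 189.85 ≈ 18.78 million.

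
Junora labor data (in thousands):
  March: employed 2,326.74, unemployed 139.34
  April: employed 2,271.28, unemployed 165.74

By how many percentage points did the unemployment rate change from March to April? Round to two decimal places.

The unemployment rate changed by +1.15 percentage points.

March: labor force = 2,326.74 + 139.34 = 2,466.08; u = 139.34/2,466.08 = 5.65%.
April: labor force = 2,271.28 + 165.74 = 2,437.02; u = 165.74/2,437.02 = 6.80%.
Change = 6.80% − 5.65% = +1.15 pp.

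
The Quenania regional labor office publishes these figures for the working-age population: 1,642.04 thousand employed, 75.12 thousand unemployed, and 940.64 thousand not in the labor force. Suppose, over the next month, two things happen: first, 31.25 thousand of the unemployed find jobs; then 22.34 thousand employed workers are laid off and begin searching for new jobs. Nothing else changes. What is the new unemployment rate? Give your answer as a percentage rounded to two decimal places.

New unemployment rate ≈ 3.86%.

Initially, labor force = 1,642.04 + 75.12 = 1,717.16 thousand, so u = 75.12/1,717.16 = 4.37%.
After the first change, unemployed falls and employed rises by 31.25; labor force unchanged → E = 1,673.29, U = 43.87, labor force = 1,717.16 thousand.
After the second change, employed falls and unemployed rises by 22.34; labor force unchanged → E = 1,650.95, U = 66.21, labor force = 1,717.16 thousand.
New unemployment rate = 66.21 / 1,717.16 = 3.86%.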